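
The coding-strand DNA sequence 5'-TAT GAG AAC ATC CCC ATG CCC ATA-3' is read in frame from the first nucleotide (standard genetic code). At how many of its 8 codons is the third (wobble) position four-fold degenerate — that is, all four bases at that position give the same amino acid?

2

Codon 1 TAT (Tyr): third position 2-fold.
Codon 2 GAG (Glu): third position 2-fold.
Codon 3 AAC (Asn): third position 2-fold.
Codon 4 ATC (Ile): third position 3-fold.
Codon 5 CCC (Pro): third position 4-fold.
Codon 6 ATG (Met): third position 1-fold.
Codon 7 CCC (Pro): third position 4-fold.
Codon 8 ATA (Ile): third position 3-fold.
Four-fold degenerate third positions: 2.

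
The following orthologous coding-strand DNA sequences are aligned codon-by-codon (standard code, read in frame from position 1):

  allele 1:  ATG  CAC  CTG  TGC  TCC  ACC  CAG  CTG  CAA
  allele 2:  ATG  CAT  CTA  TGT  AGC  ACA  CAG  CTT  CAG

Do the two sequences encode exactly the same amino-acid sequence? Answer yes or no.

Codon 1: ATG Met / ATG Met — identical.
Codon 2: CAC His / CAT His — synonymous.
Codon 3: CTG Leu / CTA Leu — synonymous.
Codon 4: TGC Cys / TGT Cys — synonymous.
Codon 5: TCC Ser / AGC Ser — synonymous.
Codon 6: ACC Thr / ACA Thr — synonymous.
Codon 7: CAG Gln / CAG Gln — identical.
Codon 8: CTG Leu / CTT Leu — synonymous.
Codon 9: CAA Gln / CAG Gln — synonymous.
Nonsynonymous differences: 0 → same protein.

yes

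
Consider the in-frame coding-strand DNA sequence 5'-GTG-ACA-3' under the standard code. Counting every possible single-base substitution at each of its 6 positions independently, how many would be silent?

6

Codon 1 (GTG, Val): 3 synonymous substitutions.
Codon 2 (ACA, Thr): 3 synonymous substitutions.
Total: 3 + 3 = 6.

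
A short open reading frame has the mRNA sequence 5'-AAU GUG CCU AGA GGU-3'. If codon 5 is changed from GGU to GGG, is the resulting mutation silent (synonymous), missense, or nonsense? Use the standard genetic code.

Position 15 falls in codon 5: GGU → Gly.
After the substitution the codon is GGG → Gly.
Both encode Gly, so the change is synonymous.

silent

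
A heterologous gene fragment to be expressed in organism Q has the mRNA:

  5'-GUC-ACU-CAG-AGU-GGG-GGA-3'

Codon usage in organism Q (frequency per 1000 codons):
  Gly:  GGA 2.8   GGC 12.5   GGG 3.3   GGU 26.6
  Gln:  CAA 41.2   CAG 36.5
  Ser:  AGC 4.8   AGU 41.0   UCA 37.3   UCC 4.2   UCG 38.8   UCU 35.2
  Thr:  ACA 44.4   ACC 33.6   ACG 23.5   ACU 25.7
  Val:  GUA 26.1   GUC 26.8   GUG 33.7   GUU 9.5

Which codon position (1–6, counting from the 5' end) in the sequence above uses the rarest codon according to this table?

Codon 1 GUC (Val): 26.8 per 1000.
Codon 2 ACU (Thr): 25.7 per 1000.
Codon 3 CAG (Gln): 36.5 per 1000.
Codon 4 AGU (Ser): 41.0 per 1000.
Codon 5 GGG (Gly): 3.3 per 1000.
Codon 6 GGA (Gly): 2.8 per 1000.
Lowest frequency is 2.8 at codon 6.

6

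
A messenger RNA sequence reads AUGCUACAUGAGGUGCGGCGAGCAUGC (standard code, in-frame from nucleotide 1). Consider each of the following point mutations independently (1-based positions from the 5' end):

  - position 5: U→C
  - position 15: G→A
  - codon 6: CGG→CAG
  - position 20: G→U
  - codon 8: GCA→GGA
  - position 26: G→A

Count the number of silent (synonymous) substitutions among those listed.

Codon 2: CUA (Leu) → CCA (Pro) — missense.
Codon 5: GUG (Val) → GUA (Val) — synonymous.
Codon 6: CGG (Arg) → CAG (Gln) — missense.
Codon 7: CGA (Arg) → CUA (Leu) — missense.
Codon 8: GCA (Ala) → GGA (Gly) — missense.
Codon 9: UGC (Cys) → UAC (Tyr) — missense.
Synonymous: 1 of 6.

1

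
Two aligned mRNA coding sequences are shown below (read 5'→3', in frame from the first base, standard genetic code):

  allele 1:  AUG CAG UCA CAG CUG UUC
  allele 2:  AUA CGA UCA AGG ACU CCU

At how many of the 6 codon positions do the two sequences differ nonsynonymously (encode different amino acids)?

5

Codon 1: AUG Met / AUA Ile — nonsynonymous.
Codon 2: CAG Gln / CGA Arg — nonsynonymous.
Codon 3: UCA Ser / UCA Ser — identical.
Codon 4: CAG Gln / AGG Arg — nonsynonymous.
Codon 5: CUG Leu / ACU Thr — nonsynonymous.
Codon 6: UUC Phe / CCU Pro — nonsynonymous.
Nonsynonymous differences: 5.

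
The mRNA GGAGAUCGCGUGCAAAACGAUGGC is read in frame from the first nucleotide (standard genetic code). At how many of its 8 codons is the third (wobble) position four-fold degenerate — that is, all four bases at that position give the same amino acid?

Codon 1 GGA (Gly): third position 4-fold.
Codon 2 GAU (Asp): third position 2-fold.
Codon 3 CGC (Arg): third position 4-fold.
Codon 4 GUG (Val): third position 4-fold.
Codon 5 CAA (Gln): third position 2-fold.
Codon 6 AAC (Asn): third position 2-fold.
Codon 7 GAU (Asp): third position 2-fold.
Codon 8 GGC (Gly): third position 4-fold.
Four-fold degenerate third positions: 4.

4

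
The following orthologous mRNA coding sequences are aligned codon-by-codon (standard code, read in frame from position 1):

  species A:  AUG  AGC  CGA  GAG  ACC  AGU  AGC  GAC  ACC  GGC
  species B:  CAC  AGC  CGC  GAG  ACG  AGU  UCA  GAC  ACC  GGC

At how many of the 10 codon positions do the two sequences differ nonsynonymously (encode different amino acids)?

Codon 1: AUG Met / CAC His — nonsynonymous.
Codon 2: AGC Ser / AGC Ser — identical.
Codon 3: CGA Arg / CGC Arg — synonymous.
Codon 4: GAG Glu / GAG Glu — identical.
Codon 5: ACC Thr / ACG Thr — synonymous.
Codon 6: AGU Ser / AGU Ser — identical.
Codon 7: AGC Ser / UCA Ser — synonymous.
Codon 8: GAC Asp / GAC Asp — identical.
Codon 9: ACC Thr / ACC Thr — identical.
Codon 10: GGC Gly / GGC Gly — identical.
Nonsynonymous differences: 1.

1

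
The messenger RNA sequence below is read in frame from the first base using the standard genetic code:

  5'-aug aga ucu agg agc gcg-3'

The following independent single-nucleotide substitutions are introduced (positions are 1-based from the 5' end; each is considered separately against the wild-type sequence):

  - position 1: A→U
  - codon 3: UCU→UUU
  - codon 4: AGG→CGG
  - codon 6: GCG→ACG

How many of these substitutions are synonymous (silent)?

Codon 1: AUG (Met) → UUG (Leu) — missense.
Codon 3: UCU (Ser) → UUU (Phe) — missense.
Codon 4: AGG (Arg) → CGG (Arg) — synonymous.
Codon 6: GCG (Ala) → ACG (Thr) — missense.
Synonymous: 1 of 4.

1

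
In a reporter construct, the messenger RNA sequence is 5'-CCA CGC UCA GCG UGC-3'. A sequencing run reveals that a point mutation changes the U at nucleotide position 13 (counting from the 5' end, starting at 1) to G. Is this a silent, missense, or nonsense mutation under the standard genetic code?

Position 13 falls in codon 5: UGC → Cys.
After the substitution the codon is GGC → Gly.
Cys ≠ Gly, so this is a missense mutation.

missense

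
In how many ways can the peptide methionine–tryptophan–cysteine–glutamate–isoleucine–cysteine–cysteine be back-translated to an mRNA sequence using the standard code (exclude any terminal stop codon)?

48

Met: 1 codon.
Trp: 1 codon.
Cys: 2 codons.
Glu: 2 codons.
Ile: 3 codons.
Cys: 2 codons.
Cys: 2 codons.
1 × 1 × 2 × 2 × 3 × 2 × 2 = 48.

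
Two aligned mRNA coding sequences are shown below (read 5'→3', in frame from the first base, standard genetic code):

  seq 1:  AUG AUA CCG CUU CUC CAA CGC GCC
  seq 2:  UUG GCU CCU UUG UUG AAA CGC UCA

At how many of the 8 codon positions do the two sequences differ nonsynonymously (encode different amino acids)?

4

Codon 1: AUG Met / UUG Leu — nonsynonymous.
Codon 2: AUA Ile / GCU Ala — nonsynonymous.
Codon 3: CCG Pro / CCU Pro — synonymous.
Codon 4: CUU Leu / UUG Leu — synonymous.
Codon 5: CUC Leu / UUG Leu — synonymous.
Codon 6: CAA Gln / AAA Lys — nonsynonymous.
Codon 7: CGC Arg / CGC Arg — identical.
Codon 8: GCC Ala / UCA Ser — nonsynonymous.
Nonsynonymous differences: 4.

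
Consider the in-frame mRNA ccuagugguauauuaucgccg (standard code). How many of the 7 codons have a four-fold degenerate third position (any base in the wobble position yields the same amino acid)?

Codon 1 CCU (Pro): third position 4-fold.
Codon 2 AGU (Ser): third position 2-fold.
Codon 3 GGU (Gly): third position 4-fold.
Codon 4 AUA (Ile): third position 3-fold.
Codon 5 UUA (Leu): third position 2-fold.
Codon 6 UCG (Ser): third position 4-fold.
Codon 7 CCG (Pro): third position 4-fold.
Four-fold degenerate third positions: 4.

4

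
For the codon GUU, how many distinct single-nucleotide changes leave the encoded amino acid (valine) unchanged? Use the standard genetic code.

3

Position 1: none → 0 synonymous.
Position 2: none → 0 synonymous.
Position 3: GUC, GUA, GUG → 3 synonymous.
Total: 0 + 0 + 3 = 3.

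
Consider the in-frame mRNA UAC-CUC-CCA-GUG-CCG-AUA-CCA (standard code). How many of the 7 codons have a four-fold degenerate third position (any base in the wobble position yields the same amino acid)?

Codon 1 UAC (Tyr): third position 2-fold.
Codon 2 CUC (Leu): third position 4-fold.
Codon 3 CCA (Pro): third position 4-fold.
Codon 4 GUG (Val): third position 4-fold.
Codon 5 CCG (Pro): third position 4-fold.
Codon 6 AUA (Ile): third position 3-fold.
Codon 7 CCA (Pro): third position 4-fold.
Four-fold degenerate third positions: 5.

5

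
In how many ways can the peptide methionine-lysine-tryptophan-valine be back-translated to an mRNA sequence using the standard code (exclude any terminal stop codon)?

Met: 1 codon.
Lys: 2 codons.
Trp: 1 codon.
Val: 4 codons.
1 × 2 × 1 × 4 = 8.

8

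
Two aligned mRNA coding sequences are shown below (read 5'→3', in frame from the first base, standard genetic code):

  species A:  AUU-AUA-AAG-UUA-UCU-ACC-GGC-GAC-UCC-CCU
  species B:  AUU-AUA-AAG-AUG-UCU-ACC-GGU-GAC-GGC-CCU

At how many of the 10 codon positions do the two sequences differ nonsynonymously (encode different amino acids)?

Codon 1: AUU Ile / AUU Ile — identical.
Codon 2: AUA Ile / AUA Ile — identical.
Codon 3: AAG Lys / AAG Lys — identical.
Codon 4: UUA Leu / AUG Met — nonsynonymous.
Codon 5: UCU Ser / UCU Ser — identical.
Codon 6: ACC Thr / ACC Thr — identical.
Codon 7: GGC Gly / GGU Gly — synonymous.
Codon 8: GAC Asp / GAC Asp — identical.
Codon 9: UCC Ser / GGC Gly — nonsynonymous.
Codon 10: CCU Pro / CCU Pro — identical.
Nonsynonymous differences: 2.

2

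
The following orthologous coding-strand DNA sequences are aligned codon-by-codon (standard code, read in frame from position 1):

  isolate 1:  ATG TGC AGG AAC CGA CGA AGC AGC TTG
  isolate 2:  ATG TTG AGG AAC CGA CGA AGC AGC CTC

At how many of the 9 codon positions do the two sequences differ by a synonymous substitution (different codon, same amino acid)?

Codon 1: ATG Met / ATG Met — identical.
Codon 2: TGC Cys / TTG Leu — nonsynonymous.
Codon 3: AGG Arg / AGG Arg — identical.
Codon 4: AAC Asn / AAC Asn — identical.
Codon 5: CGA Arg / CGA Arg — identical.
Codon 6: CGA Arg / CGA Arg — identical.
Codon 7: AGC Ser / AGC Ser — identical.
Codon 8: AGC Ser / AGC Ser — identical.
Codon 9: TTG Leu / CTC Leu — synonymous.
Synonymous differences: 1.

1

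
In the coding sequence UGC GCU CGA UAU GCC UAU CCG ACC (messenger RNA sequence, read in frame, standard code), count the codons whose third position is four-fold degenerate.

Codon 1 UGC (Cys): third position 2-fold.
Codon 2 GCU (Ala): third position 4-fold.
Codon 3 CGA (Arg): third position 4-fold.
Codon 4 UAU (Tyr): third position 2-fold.
Codon 5 GCC (Ala): third position 4-fold.
Codon 6 UAU (Tyr): third position 2-fold.
Codon 7 CCG (Pro): third position 4-fold.
Codon 8 ACC (Thr): third position 4-fold.
Four-fold degenerate third positions: 5.

5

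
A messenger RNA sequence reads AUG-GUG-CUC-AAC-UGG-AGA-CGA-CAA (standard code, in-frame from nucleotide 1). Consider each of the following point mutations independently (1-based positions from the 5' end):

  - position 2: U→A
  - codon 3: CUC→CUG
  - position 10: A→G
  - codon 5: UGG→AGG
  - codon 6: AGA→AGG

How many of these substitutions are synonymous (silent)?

Codon 1: AUG (Met) → AAG (Lys) — missense.
Codon 3: CUC (Leu) → CUG (Leu) — synonymous.
Codon 4: AAC (Asn) → GAC (Asp) — missense.
Codon 5: UGG (Trp) → AGG (Arg) — missense.
Codon 6: AGA (Arg) → AGG (Arg) — synonymous.
Synonymous: 2 of 5.

2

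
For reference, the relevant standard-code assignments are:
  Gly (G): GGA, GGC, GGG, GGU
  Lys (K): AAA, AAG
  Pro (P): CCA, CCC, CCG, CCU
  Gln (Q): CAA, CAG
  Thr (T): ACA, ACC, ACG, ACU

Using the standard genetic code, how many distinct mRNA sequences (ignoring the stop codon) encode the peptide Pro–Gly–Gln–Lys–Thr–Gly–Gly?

Pro: 4 codons.
Gly: 4 codons.
Gln: 2 codons.
Lys: 2 codons.
Thr: 4 codons.
Gly: 4 codons.
Gly: 4 codons.
4 × 4 × 2 × 2 × 4 × 4 × 4 = 4096.

4096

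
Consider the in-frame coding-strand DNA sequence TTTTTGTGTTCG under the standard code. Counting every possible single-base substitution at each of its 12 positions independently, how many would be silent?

7

Codon 1 (TTT, Phe): 1 synonymous substitution.
Codon 2 (TTG, Leu): 2 synonymous substitutions.
Codon 3 (TGT, Cys): 1 synonymous substitution.
Codon 4 (TCG, Ser): 3 synonymous substitutions.
Total: 1 + 2 + 1 + 3 = 7.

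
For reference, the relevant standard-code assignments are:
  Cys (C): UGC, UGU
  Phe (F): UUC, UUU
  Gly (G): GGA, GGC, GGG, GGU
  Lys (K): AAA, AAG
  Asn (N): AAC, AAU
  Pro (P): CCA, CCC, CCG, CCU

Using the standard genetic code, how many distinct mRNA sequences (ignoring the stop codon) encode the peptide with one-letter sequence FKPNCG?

256

Phe: 2 codons.
Lys: 2 codons.
Pro: 4 codons.
Asn: 2 codons.
Cys: 2 codons.
Gly: 4 codons.
2 × 2 × 4 × 2 × 2 × 4 = 256.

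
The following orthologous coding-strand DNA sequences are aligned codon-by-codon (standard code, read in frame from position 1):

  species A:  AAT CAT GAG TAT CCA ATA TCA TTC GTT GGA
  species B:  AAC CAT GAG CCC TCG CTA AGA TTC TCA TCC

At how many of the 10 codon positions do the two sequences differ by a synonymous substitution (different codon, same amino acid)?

Codon 1: AAT Asn / AAC Asn — synonymous.
Codon 2: CAT His / CAT His — identical.
Codon 3: GAG Glu / GAG Glu — identical.
Codon 4: TAT Tyr / CCC Pro — nonsynonymous.
Codon 5: CCA Pro / TCG Ser — nonsynonymous.
Codon 6: ATA Ile / CTA Leu — nonsynonymous.
Codon 7: TCA Ser / AGA Arg — nonsynonymous.
Codon 8: TTC Phe / TTC Phe — identical.
Codon 9: GTT Val / TCA Ser — nonsynonymous.
Codon 10: GGA Gly / TCC Ser — nonsynonymous.
Synonymous differences: 1.

1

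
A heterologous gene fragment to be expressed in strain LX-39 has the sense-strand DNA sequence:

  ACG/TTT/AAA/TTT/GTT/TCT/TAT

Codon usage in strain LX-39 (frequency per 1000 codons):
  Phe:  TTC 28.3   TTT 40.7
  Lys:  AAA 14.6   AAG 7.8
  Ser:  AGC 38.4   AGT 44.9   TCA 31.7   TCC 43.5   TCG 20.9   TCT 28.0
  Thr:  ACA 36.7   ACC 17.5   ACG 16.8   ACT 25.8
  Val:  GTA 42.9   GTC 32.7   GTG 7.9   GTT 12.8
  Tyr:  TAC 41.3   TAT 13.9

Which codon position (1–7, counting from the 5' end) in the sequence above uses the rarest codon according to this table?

Codon 1 ACG (Thr): 16.8 per 1000.
Codon 2 TTT (Phe): 40.7 per 1000.
Codon 3 AAA (Lys): 14.6 per 1000.
Codon 4 TTT (Phe): 40.7 per 1000.
Codon 5 GTT (Val): 12.8 per 1000.
Codon 6 TCT (Ser): 28.0 per 1000.
Codon 7 TAT (Tyr): 13.9 per 1000.
Lowest frequency is 12.8 at codon 5.

5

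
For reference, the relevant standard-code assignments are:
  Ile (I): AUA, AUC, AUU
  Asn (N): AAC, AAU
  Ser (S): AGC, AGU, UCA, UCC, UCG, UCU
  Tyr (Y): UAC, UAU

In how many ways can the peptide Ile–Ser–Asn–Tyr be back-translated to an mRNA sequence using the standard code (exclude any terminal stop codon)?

72

Ile: 3 codons.
Ser: 6 codons.
Asn: 2 codons.
Tyr: 2 codons.
3 × 6 × 2 × 2 = 72.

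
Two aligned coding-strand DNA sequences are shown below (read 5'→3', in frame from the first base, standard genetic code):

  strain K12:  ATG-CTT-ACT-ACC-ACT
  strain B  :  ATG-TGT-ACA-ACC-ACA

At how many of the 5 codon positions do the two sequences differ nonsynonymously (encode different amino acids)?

Codon 1: ATG Met / ATG Met — identical.
Codon 2: CTT Leu / TGT Cys — nonsynonymous.
Codon 3: ACT Thr / ACA Thr — synonymous.
Codon 4: ACC Thr / ACC Thr — identical.
Codon 5: ACT Thr / ACA Thr — synonymous.
Nonsynonymous differences: 1.

1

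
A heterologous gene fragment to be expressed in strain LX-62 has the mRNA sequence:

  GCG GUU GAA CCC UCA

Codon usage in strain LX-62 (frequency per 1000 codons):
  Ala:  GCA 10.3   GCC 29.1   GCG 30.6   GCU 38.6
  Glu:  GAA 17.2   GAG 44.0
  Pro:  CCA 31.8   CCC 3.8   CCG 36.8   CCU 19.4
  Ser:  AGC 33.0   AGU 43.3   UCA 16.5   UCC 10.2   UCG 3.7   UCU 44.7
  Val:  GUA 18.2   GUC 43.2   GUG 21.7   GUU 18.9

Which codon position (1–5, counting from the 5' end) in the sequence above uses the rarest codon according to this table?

Codon 1 GCG (Ala): 30.6 per 1000.
Codon 2 GUU (Val): 18.9 per 1000.
Codon 3 GAA (Glu): 17.2 per 1000.
Codon 4 CCC (Pro): 3.8 per 1000.
Codon 5 UCA (Ser): 16.5 per 1000.
Lowest frequency is 3.8 at codon 4.

4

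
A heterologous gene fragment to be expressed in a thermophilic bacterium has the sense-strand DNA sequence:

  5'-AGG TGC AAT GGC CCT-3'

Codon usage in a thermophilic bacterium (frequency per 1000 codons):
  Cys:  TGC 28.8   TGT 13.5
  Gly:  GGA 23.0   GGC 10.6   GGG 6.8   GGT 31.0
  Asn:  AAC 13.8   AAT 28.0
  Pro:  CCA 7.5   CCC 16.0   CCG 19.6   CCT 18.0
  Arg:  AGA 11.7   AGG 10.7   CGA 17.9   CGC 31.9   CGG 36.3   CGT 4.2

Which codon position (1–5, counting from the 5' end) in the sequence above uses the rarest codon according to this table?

4

Codon 1 AGG (Arg): 10.7 per 1000.
Codon 2 TGC (Cys): 28.8 per 1000.
Codon 3 AAT (Asn): 28.0 per 1000.
Codon 4 GGC (Gly): 10.6 per 1000.
Codon 5 CCT (Pro): 18.0 per 1000.
Lowest frequency is 10.6 at codon 4.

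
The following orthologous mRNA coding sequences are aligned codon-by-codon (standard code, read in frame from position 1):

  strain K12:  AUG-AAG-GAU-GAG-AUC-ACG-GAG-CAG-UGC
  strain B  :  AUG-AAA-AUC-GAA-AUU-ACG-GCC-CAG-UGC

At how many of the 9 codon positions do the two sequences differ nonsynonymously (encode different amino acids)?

Codon 1: AUG Met / AUG Met — identical.
Codon 2: AAG Lys / AAA Lys — synonymous.
Codon 3: GAU Asp / AUC Ile — nonsynonymous.
Codon 4: GAG Glu / GAA Glu — synonymous.
Codon 5: AUC Ile / AUU Ile — synonymous.
Codon 6: ACG Thr / ACG Thr — identical.
Codon 7: GAG Glu / GCC Ala — nonsynonymous.
Codon 8: CAG Gln / CAG Gln — identical.
Codon 9: UGC Cys / UGC Cys — identical.
Nonsynonymous differences: 2.

2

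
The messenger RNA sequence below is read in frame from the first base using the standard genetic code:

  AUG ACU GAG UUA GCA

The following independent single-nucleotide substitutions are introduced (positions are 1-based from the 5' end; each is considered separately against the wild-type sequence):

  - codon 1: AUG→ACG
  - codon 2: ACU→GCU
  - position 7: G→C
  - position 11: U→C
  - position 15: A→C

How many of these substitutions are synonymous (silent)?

1

Codon 1: AUG (Met) → ACG (Thr) — missense.
Codon 2: ACU (Thr) → GCU (Ala) — missense.
Codon 3: GAG (Glu) → CAG (Gln) — missense.
Codon 4: UUA (Leu) → UCA (Ser) — missense.
Codon 5: GCA (Ala) → GCC (Ala) — synonymous.
Synonymous: 1 of 5.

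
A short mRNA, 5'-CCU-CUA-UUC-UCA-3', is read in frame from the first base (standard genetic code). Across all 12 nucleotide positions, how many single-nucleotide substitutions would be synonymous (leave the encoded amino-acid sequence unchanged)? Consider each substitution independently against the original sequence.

11

Codon 1 (CCU, Pro): 3 synonymous substitutions.
Codon 2 (CUA, Leu): 4 synonymous substitutions.
Codon 3 (UUC, Phe): 1 synonymous substitution.
Codon 4 (UCA, Ser): 3 synonymous substitutions.
Total: 3 + 4 + 1 + 3 = 11.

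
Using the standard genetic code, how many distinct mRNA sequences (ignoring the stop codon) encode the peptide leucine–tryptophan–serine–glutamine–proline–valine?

Leu: 6 codons.
Trp: 1 codon.
Ser: 6 codons.
Gln: 2 codons.
Pro: 4 codons.
Val: 4 codons.
6 × 1 × 6 × 2 × 4 × 4 = 1152.

1152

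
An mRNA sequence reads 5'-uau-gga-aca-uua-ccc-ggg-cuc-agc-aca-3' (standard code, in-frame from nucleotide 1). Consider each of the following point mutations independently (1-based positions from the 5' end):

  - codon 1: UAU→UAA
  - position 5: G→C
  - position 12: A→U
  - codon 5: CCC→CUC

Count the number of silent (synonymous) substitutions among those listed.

0

Codon 1: UAU (Tyr) → UAA (Stop) — nonsense.
Codon 2: GGA (Gly) → GCA (Ala) — missense.
Codon 4: UUA (Leu) → UUU (Phe) — missense.
Codon 5: CCC (Pro) → CUC (Leu) — missense.
Synonymous: 0 of 4.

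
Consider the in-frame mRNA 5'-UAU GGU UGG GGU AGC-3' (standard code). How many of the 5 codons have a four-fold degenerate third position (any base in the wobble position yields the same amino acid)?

Codon 1 UAU (Tyr): third position 2-fold.
Codon 2 GGU (Gly): third position 4-fold.
Codon 3 UGG (Trp): third position 1-fold.
Codon 4 GGU (Gly): third position 4-fold.
Codon 5 AGC (Ser): third position 2-fold.
Four-fold degenerate third positions: 2.

2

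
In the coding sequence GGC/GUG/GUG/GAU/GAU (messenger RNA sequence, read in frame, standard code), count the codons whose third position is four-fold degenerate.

Codon 1 GGC (Gly): third position 4-fold.
Codon 2 GUG (Val): third position 4-fold.
Codon 3 GUG (Val): third position 4-fold.
Codon 4 GAU (Asp): third position 2-fold.
Codon 5 GAU (Asp): third position 2-fold.
Four-fold degenerate third positions: 3.

3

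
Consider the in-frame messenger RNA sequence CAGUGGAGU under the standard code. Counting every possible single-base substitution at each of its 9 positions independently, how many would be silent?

2

Codon 1 (CAG, Gln): 1 synonymous substitution.
Codon 2 (UGG, Trp): 0 synonymous substitutions.
Codon 3 (AGU, Ser): 1 synonymous substitution.
Total: 1 + 0 + 1 = 2.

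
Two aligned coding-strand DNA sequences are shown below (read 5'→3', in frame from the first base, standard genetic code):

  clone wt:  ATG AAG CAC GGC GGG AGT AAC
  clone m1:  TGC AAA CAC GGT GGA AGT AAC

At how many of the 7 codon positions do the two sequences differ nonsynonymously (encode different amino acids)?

Codon 1: ATG Met / TGC Cys — nonsynonymous.
Codon 2: AAG Lys / AAA Lys — synonymous.
Codon 3: CAC His / CAC His — identical.
Codon 4: GGC Gly / GGT Gly — synonymous.
Codon 5: GGG Gly / GGA Gly — synonymous.
Codon 6: AGT Ser / AGT Ser — identical.
Codon 7: AAC Asn / AAC Asn — identical.
Nonsynonymous differences: 1.

1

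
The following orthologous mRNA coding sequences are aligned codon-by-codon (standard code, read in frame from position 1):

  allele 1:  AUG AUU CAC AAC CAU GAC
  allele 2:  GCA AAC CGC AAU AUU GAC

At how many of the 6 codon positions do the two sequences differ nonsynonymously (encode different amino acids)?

4

Codon 1: AUG Met / GCA Ala — nonsynonymous.
Codon 2: AUU Ile / AAC Asn — nonsynonymous.
Codon 3: CAC His / CGC Arg — nonsynonymous.
Codon 4: AAC Asn / AAU Asn — synonymous.
Codon 5: CAU His / AUU Ile — nonsynonymous.
Codon 6: GAC Asp / GAC Asp — identical.
Nonsynonymous differences: 4.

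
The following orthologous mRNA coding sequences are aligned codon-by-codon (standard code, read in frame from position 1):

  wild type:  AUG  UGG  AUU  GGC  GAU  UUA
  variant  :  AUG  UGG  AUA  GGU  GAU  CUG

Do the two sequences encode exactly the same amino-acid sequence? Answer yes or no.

Codon 1: AUG Met / AUG Met — identical.
Codon 2: UGG Trp / UGG Trp — identical.
Codon 3: AUU Ile / AUA Ile — synonymous.
Codon 4: GGC Gly / GGU Gly — synonymous.
Codon 5: GAU Asp / GAU Asp — identical.
Codon 6: UUA Leu / CUG Leu — synonymous.
Nonsynonymous differences: 0 → same protein.

yes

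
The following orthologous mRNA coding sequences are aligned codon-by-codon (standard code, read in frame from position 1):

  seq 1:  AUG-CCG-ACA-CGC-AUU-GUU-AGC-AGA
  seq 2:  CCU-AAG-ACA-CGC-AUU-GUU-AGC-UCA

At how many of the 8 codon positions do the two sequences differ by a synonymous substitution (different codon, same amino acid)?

Codon 1: AUG Met / CCU Pro — nonsynonymous.
Codon 2: CCG Pro / AAG Lys — nonsynonymous.
Codon 3: ACA Thr / ACA Thr — identical.
Codon 4: CGC Arg / CGC Arg — identical.
Codon 5: AUU Ile / AUU Ile — identical.
Codon 6: GUU Val / GUU Val — identical.
Codon 7: AGC Ser / AGC Ser — identical.
Codon 8: AGA Arg / UCA Ser — nonsynonymous.
Synonymous differences: 0.

0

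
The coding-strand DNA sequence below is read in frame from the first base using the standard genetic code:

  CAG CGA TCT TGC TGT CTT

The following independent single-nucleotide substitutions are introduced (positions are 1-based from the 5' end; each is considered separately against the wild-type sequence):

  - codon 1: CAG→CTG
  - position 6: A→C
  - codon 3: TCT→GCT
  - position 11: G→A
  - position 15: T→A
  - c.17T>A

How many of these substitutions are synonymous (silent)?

Codon 1: CAG (Gln) → CTG (Leu) — missense.
Codon 2: CGA (Arg) → CGC (Arg) — synonymous.
Codon 3: TCT (Ser) → GCT (Ala) — missense.
Codon 4: TGC (Cys) → TAC (Tyr) — missense.
Codon 5: TGT (Cys) → TGA (Stop) — nonsense.
Codon 6: CTT (Leu) → CAT (His) — missense.
Synonymous: 1 of 6.

1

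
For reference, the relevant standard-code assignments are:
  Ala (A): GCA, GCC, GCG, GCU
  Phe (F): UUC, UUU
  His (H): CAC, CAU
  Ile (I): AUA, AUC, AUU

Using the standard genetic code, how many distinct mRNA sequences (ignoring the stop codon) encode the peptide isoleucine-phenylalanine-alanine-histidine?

Ile: 3 codons.
Phe: 2 codons.
Ala: 4 codons.
His: 2 codons.
3 × 2 × 4 × 2 = 48.

48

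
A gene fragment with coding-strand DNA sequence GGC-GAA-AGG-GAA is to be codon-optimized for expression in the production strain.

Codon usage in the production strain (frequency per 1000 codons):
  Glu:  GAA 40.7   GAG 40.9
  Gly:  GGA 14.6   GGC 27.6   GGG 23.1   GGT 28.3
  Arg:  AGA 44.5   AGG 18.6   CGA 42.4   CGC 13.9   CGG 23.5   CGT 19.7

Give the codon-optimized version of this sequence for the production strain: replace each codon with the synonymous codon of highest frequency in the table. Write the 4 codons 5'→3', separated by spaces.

Codon 1 (Gly): best is GGT at 28.3.
Codon 2 (Glu): best is GAG at 40.9.
Codon 3 (Arg): best is AGA at 44.5.
Codon 4 (Glu): best is GAG at 40.9.

GGT GAG AGA GAG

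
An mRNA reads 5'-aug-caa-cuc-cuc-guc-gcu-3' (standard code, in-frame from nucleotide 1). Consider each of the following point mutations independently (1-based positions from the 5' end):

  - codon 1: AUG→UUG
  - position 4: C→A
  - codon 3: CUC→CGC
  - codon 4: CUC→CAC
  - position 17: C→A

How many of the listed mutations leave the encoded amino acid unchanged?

0

Codon 1: AUG (Met) → UUG (Leu) — missense.
Codon 2: CAA (Gln) → AAA (Lys) — missense.
Codon 3: CUC (Leu) → CGC (Arg) — missense.
Codon 4: CUC (Leu) → CAC (His) — missense.
Codon 6: GCU (Ala) → GAU (Asp) — missense.
Synonymous: 0 of 5.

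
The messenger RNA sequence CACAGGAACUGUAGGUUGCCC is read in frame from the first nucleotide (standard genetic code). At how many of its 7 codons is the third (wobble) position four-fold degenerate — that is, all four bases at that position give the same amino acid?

Codon 1 CAC (His): third position 2-fold.
Codon 2 AGG (Arg): third position 2-fold.
Codon 3 AAC (Asn): third position 2-fold.
Codon 4 UGU (Cys): third position 2-fold.
Codon 5 AGG (Arg): third position 2-fold.
Codon 6 UUG (Leu): third position 2-fold.
Codon 7 CCC (Pro): third position 4-fold.
Four-fold degenerate third positions: 1.

1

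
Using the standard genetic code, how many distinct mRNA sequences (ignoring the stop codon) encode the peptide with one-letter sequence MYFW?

Met: 1 codon.
Tyr: 2 codons.
Phe: 2 codons.
Trp: 1 codon.
1 × 2 × 2 × 1 = 4.

4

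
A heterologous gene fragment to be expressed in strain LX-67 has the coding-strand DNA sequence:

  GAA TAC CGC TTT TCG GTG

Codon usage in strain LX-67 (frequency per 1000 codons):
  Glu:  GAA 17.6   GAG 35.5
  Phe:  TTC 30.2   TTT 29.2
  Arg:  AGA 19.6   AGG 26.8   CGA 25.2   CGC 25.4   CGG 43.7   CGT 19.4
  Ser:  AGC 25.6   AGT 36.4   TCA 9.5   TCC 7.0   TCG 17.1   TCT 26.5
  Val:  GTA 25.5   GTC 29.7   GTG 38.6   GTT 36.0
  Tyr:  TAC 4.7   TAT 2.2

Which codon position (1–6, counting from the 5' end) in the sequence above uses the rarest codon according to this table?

Codon 1 GAA (Glu): 17.6 per 1000.
Codon 2 TAC (Tyr): 4.7 per 1000.
Codon 3 CGC (Arg): 25.4 per 1000.
Codon 4 TTT (Phe): 29.2 per 1000.
Codon 5 TCG (Ser): 17.1 per 1000.
Codon 6 GTG (Val): 38.6 per 1000.
Lowest frequency is 4.7 at codon 2.

2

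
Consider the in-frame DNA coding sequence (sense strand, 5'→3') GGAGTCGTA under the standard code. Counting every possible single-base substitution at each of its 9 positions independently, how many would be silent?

9

Codon 1 (GGA, Gly): 3 synonymous substitutions.
Codon 2 (GTC, Val): 3 synonymous substitutions.
Codon 3 (GTA, Val): 3 synonymous substitutions.
Total: 3 + 3 + 3 = 9.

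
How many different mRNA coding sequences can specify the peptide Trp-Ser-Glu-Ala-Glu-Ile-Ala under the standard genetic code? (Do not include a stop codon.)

1152

Trp: 1 codon.
Ser: 6 codons.
Glu: 2 codons.
Ala: 4 codons.
Glu: 2 codons.
Ile: 3 codons.
Ala: 4 codons.
1 × 6 × 2 × 4 × 2 × 3 × 4 = 1152.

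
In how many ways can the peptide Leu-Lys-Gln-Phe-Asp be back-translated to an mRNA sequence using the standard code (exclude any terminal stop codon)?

96

Leu: 6 codons.
Lys: 2 codons.
Gln: 2 codons.
Phe: 2 codons.
Asp: 2 codons.
6 × 2 × 2 × 2 × 2 = 96.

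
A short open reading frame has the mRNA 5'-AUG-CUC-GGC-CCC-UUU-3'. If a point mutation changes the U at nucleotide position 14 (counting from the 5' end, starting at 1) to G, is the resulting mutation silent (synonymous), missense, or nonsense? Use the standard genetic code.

missense

Position 14 falls in codon 5: UUU → Phe.
After the substitution the codon is UGU → Cys.
Phe ≠ Cys, so this is a missense mutation.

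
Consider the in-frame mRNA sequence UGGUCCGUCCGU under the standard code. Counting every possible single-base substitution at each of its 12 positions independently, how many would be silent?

Codon 1 (UGG, Trp): 0 synonymous substitutions.
Codon 2 (UCC, Ser): 3 synonymous substitutions.
Codon 3 (GUC, Val): 3 synonymous substitutions.
Codon 4 (CGU, Arg): 3 synonymous substitutions.
Total: 0 + 3 + 3 + 3 = 9.

9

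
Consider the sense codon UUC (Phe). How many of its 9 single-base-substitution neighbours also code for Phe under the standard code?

1

Position 1: none → 0 synonymous.
Position 2: none → 0 synonymous.
Position 3: UUU → 1 synonymous.
Total: 0 + 0 + 1 = 1.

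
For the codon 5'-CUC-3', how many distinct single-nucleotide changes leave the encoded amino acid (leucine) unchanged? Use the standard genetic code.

3

Position 1: none → 0 synonymous.
Position 2: none → 0 synonymous.
Position 3: CUU, CUA, CUG → 3 synonymous.
Total: 0 + 0 + 3 = 3.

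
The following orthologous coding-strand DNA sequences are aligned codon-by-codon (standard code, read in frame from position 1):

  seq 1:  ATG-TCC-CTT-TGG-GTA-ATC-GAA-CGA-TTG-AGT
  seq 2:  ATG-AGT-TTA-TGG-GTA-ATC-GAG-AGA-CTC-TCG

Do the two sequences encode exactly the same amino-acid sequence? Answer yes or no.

Codon 1: ATG Met / ATG Met — identical.
Codon 2: TCC Ser / AGT Ser — synonymous.
Codon 3: CTT Leu / TTA Leu — synonymous.
Codon 4: TGG Trp / TGG Trp — identical.
Codon 5: GTA Val / GTA Val — identical.
Codon 6: ATC Ile / ATC Ile — identical.
Codon 7: GAA Glu / GAG Glu — synonymous.
Codon 8: CGA Arg / AGA Arg — synonymous.
Codon 9: TTG Leu / CTC Leu — synonymous.
Codon 10: AGT Ser / TCG Ser — synonymous.
Nonsynonymous differences: 0 → same protein.

yes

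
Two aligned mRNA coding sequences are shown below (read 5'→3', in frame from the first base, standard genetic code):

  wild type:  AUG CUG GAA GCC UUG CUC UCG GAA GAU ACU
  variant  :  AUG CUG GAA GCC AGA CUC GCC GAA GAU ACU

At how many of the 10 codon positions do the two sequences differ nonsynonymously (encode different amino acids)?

2

Codon 1: AUG Met / AUG Met — identical.
Codon 2: CUG Leu / CUG Leu — identical.
Codon 3: GAA Glu / GAA Glu — identical.
Codon 4: GCC Ala / GCC Ala — identical.
Codon 5: UUG Leu / AGA Arg — nonsynonymous.
Codon 6: CUC Leu / CUC Leu — identical.
Codon 7: UCG Ser / GCC Ala — nonsynonymous.
Codon 8: GAA Glu / GAA Glu — identical.
Codon 9: GAU Asp / GAU Asp — identical.
Codon 10: ACU Thr / ACU Thr — identical.
Nonsynonymous differences: 2.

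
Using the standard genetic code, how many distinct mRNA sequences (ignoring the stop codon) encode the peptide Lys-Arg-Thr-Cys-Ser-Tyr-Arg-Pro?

27648

Lys: 2 codons.
Arg: 6 codons.
Thr: 4 codons.
Cys: 2 codons.
Ser: 6 codons.
Tyr: 2 codons.
Arg: 6 codons.
Pro: 4 codons.
2 × 6 × 4 × 2 × 6 × 2 × 6 × 4 = 27648.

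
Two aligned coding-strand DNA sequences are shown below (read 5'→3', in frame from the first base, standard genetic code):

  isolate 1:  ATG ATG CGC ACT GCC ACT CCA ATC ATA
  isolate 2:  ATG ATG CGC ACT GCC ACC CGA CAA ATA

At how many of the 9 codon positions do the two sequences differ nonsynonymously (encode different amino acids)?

2

Codon 1: ATG Met / ATG Met — identical.
Codon 2: ATG Met / ATG Met — identical.
Codon 3: CGC Arg / CGC Arg — identical.
Codon 4: ACT Thr / ACT Thr — identical.
Codon 5: GCC Ala / GCC Ala — identical.
Codon 6: ACT Thr / ACC Thr — synonymous.
Codon 7: CCA Pro / CGA Arg — nonsynonymous.
Codon 8: ATC Ile / CAA Gln — nonsynonymous.
Codon 9: ATA Ile / ATA Ile — identical.
Nonsynonymous differences: 2.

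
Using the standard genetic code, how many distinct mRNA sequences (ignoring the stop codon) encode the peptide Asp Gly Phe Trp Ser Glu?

192

Asp: 2 codons.
Gly: 4 codons.
Phe: 2 codons.
Trp: 1 codon.
Ser: 6 codons.
Glu: 2 codons.
2 × 4 × 2 × 1 × 6 × 2 = 192.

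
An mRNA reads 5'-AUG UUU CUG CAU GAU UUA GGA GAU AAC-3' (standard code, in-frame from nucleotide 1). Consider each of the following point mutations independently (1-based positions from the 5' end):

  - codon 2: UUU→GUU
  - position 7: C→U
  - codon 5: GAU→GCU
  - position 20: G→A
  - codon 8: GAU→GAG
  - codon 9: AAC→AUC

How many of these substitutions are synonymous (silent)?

1

Codon 2: UUU (Phe) → GUU (Val) — missense.
Codon 3: CUG (Leu) → UUG (Leu) — synonymous.
Codon 5: GAU (Asp) → GCU (Ala) — missense.
Codon 7: GGA (Gly) → GAA (Glu) — missense.
Codon 8: GAU (Asp) → GAG (Glu) — missense.
Codon 9: AAC (Asn) → AUC (Ile) — missense.
Synonymous: 1 of 6.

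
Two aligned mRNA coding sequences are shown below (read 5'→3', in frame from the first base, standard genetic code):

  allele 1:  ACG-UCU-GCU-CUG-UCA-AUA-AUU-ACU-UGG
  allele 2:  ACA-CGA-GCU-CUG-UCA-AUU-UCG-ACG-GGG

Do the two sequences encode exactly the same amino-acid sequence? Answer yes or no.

Codon 1: ACG Thr / ACA Thr — synonymous.
Codon 2: UCU Ser / CGA Arg — nonsynonymous.
Codon 3: GCU Ala / GCU Ala — identical.
Codon 4: CUG Leu / CUG Leu — identical.
Codon 5: UCA Ser / UCA Ser — identical.
Codon 6: AUA Ile / AUU Ile — synonymous.
Codon 7: AUU Ile / UCG Ser — nonsynonymous.
Codon 8: ACU Thr / ACG Thr — synonymous.
Codon 9: UGG Trp / GGG Gly — nonsynonymous.
Nonsynonymous differences: 3 → different protein.

no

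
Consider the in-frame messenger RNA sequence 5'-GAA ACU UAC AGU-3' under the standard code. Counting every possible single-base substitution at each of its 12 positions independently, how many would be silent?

Codon 1 (GAA, Glu): 1 synonymous substitution.
Codon 2 (ACU, Thr): 3 synonymous substitutions.
Codon 3 (UAC, Tyr): 1 synonymous substitution.
Codon 4 (AGU, Ser): 1 synonymous substitution.
Total: 1 + 3 + 1 + 1 = 6.

6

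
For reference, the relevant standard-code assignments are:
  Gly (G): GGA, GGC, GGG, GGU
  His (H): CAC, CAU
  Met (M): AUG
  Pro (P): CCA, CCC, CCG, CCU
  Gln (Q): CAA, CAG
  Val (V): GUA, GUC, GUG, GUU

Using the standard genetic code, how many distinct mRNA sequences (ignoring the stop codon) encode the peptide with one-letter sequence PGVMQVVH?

4096

Pro: 4 codons.
Gly: 4 codons.
Val: 4 codons.
Met: 1 codon.
Gln: 2 codons.
Val: 4 codons.
Val: 4 codons.
His: 2 codons.
4 × 4 × 4 × 1 × 2 × 4 × 4 × 2 = 4096.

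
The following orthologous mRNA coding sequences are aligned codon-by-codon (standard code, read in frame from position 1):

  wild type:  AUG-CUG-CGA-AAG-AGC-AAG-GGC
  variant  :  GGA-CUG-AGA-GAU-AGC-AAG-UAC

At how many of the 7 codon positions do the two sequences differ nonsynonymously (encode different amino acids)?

Codon 1: AUG Met / GGA Gly — nonsynonymous.
Codon 2: CUG Leu / CUG Leu — identical.
Codon 3: CGA Arg / AGA Arg — synonymous.
Codon 4: AAG Lys / GAU Asp — nonsynonymous.
Codon 5: AGC Ser / AGC Ser — identical.
Codon 6: AAG Lys / AAG Lys — identical.
Codon 7: GGC Gly / UAC Tyr — nonsynonymous.
Nonsynonymous differences: 3.

3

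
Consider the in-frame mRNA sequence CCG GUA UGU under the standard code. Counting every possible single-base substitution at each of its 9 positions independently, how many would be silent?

Codon 1 (CCG, Pro): 3 synonymous substitutions.
Codon 2 (GUA, Val): 3 synonymous substitutions.
Codon 3 (UGU, Cys): 1 synonymous substitution.
Total: 3 + 3 + 1 = 7.

7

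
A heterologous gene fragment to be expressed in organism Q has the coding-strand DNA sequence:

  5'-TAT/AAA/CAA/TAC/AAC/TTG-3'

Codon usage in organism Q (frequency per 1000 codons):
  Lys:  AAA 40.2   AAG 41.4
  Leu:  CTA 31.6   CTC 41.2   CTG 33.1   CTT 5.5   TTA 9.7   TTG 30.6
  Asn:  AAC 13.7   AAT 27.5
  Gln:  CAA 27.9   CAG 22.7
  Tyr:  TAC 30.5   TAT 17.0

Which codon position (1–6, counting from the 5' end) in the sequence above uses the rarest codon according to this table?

5

Codon 1 TAT (Tyr): 17.0 per 1000.
Codon 2 AAA (Lys): 40.2 per 1000.
Codon 3 CAA (Gln): 27.9 per 1000.
Codon 4 TAC (Tyr): 30.5 per 1000.
Codon 5 AAC (Asn): 13.7 per 1000.
Codon 6 TTG (Leu): 30.6 per 1000.
Lowest frequency is 13.7 at codon 5.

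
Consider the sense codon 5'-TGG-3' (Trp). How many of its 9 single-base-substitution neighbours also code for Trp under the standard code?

0

Position 1: none → 0 synonymous.
Position 2: none → 0 synonymous.
Position 3: none → 0 synonymous.
Total: 0 + 0 + 0 = 0.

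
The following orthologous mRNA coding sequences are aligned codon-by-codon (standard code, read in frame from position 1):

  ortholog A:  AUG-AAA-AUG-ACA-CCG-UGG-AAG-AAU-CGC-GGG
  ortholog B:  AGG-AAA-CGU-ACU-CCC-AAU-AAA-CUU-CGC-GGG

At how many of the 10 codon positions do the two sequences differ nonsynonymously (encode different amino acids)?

Codon 1: AUG Met / AGG Arg — nonsynonymous.
Codon 2: AAA Lys / AAA Lys — identical.
Codon 3: AUG Met / CGU Arg — nonsynonymous.
Codon 4: ACA Thr / ACU Thr — synonymous.
Codon 5: CCG Pro / CCC Pro — synonymous.
Codon 6: UGG Trp / AAU Asn — nonsynonymous.
Codon 7: AAG Lys / AAA Lys — synonymous.
Codon 8: AAU Asn / CUU Leu — nonsynonymous.
Codon 9: CGC Arg / CGC Arg — identical.
Codon 10: GGG Gly / GGG Gly — identical.
Nonsynonymous differences: 4.

4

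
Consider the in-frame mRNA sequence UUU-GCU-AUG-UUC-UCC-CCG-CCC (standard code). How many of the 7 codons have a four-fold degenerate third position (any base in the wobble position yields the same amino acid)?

Codon 1 UUU (Phe): third position 2-fold.
Codon 2 GCU (Ala): third position 4-fold.
Codon 3 AUG (Met): third position 1-fold.
Codon 4 UUC (Phe): third position 2-fold.
Codon 5 UCC (Ser): third position 4-fold.
Codon 6 CCG (Pro): third position 4-fold.
Codon 7 CCC (Pro): third position 4-fold.
Four-fold degenerate third positions: 4.

4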